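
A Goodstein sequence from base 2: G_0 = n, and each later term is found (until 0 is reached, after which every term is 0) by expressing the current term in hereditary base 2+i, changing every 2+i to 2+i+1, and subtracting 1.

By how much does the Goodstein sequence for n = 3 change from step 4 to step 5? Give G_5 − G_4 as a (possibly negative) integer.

-1

[0] 3 ≡ 2 + 1 (base 2). Lift 3: 4. −1: 3.
[1] 3 ≡ 3 (base 3). Lift 4: 4. −1: 3.
[2] 3 ≡ 3 (base 4). Lift 5: 3. −1: 2.
[3] 2 ≡ 2 (base 5). Lift 6: 2. −1: 1.
[4] 1 ≡ 1 (base 6). Lift 7: 1. −1: 0.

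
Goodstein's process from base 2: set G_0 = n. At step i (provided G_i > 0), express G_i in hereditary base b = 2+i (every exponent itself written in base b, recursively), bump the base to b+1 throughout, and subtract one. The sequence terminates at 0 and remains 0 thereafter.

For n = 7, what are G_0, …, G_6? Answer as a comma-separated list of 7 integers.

step 0: 7 = 2^2 + 2 + 1; sub 3 for 2: 3^3 + 3 + 1; = 31; G_1 = 31−1 = 30
step 1: 30 = 3^3 + 3; sub 4 for 3: 4^4 + 4; = 260; G_2 = 260−1 = 259
step 2: 259 = 4^4 + 3; sub 5 for 4: 5^5 + 3; = 3128; G_3 = 3128−1 = 3127
step 3: 3127 = 5^5 + 2; sub 6 for 5: 6^6 + 2; = 46658; G_4 = 46658−1 = 46657
step 4: 46657 = 6^6 + 1; sub 7 for 6: 7^7 + 1; = 823544; G_5 = 823544−1 = 823543
step 5: 823543 = 7^7; sub 8 for 7: 8^8; = 16777216; G_6 = 16777216−1 = 16777215

7, 30, 259, 3127, 46657, 823543, 16777215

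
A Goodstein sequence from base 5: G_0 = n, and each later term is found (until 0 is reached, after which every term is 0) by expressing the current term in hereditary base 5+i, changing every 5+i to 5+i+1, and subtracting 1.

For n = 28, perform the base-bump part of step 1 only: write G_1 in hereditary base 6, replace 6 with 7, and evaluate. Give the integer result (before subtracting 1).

51

step 0: 28 = 5^2 + 3; sub 6 for 5: 6^2 + 3; = 39; G_1 = 39−1 = 38
step 1: 38 = 6^2 + 2; sub 7 for 6: 7^2 + 2; = 51; G_2 = 51−1 = 50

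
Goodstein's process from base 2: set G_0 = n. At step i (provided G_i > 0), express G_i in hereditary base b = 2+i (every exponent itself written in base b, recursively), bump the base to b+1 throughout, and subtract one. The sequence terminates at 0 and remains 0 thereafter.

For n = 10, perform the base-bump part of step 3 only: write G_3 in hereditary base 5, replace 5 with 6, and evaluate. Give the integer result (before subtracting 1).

[0] 10 ≡ 2^(2 + 1) + 2 (base 2). Lift 3: 84. −1: 83.
[1] 83 ≡ 3^(3 + 1) + 2 (base 3). Lift 4: 1026. −1: 1025.
[2] 1025 ≡ 4^(4 + 1) + 1 (base 4). Lift 5: 15626. −1: 15625.
[3] 15625 ≡ 5^(5 + 1) (base 5). Lift 6: 279936. −1: 279935.

279936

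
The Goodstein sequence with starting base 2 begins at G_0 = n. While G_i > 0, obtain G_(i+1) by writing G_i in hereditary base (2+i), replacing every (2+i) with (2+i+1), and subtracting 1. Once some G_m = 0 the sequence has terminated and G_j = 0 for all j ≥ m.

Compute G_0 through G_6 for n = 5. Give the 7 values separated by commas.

5, 27, 255, 467, 775, 1197, 1751

(0) 5|_2 = 2^2 + 1 ↦ 3^3 + 1|_3 = 28 ⇒ 27
(1) 27|_3 = 3^3 ↦ 4^4|_4 = 256 ⇒ 255
(2) 255|_4 = 3·4^3 + 3·4^2 + 3·4 + 3 ↦ 3·5^3 + 3·5^2 + 3·5 + 3|_5 = 468 ⇒ 467
(3) 467|_5 = 3·5^3 + 3·5^2 + 3·5 + 2 ↦ 3·6^3 + 3·6^2 + 3·6 + 2|_6 = 776 ⇒ 775
(4) 775|_6 = 3·6^3 + 3·6^2 + 3·6 + 1 ↦ 3·7^3 + 3·7^2 + 3·7 + 1|_7 = 1198 ⇒ 1197
(5) 1197|_7 = 3·7^3 + 3·7^2 + 3·7 ↦ 3·8^3 + 3·8^2 + 3·8|_8 = 1752 ⇒ 1751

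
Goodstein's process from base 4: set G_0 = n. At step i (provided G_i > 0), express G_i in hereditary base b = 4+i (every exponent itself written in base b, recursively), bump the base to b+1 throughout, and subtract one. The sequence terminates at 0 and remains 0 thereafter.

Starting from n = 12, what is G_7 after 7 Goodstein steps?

19

base 4: 12 = 3·4; at 5: 3·5 = 15; next = 14
base 5: 14 = 2·5 + 4; at 6: 2·6 + 4 = 16; next = 15
base 6: 15 = 2·6 + 3; at 7: 2·7 + 3 = 17; next = 16
base 7: 16 = 2·7 + 2; at 8: 2·8 + 2 = 18; next = 17
base 8: 17 = 2·8 + 1; at 9: 2·9 + 1 = 19; next = 18
base 9: 18 = 2·9; at 10: 2·10 = 20; next = 19
base 10: 19 = 10 + 9; at 11: 11 + 9 = 20; next = 19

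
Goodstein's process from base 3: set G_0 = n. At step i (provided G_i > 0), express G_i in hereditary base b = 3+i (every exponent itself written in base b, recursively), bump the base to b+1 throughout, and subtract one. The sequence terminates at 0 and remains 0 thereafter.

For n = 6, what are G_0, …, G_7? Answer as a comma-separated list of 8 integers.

G_0 = 6. HB_3(6) = 2·3. Bump = 8. G_1 = 7.
G_1 = 7. HB_4(7) = 4 + 3. Bump = 8. G_2 = 7.
G_2 = 7. HB_5(7) = 5 + 2. Bump = 8. G_3 = 7.
G_3 = 7. HB_6(7) = 6 + 1. Bump = 8. G_4 = 7.
G_4 = 7. HB_7(7) = 7. Bump = 8. G_5 = 7.
G_5 = 7. HB_8(7) = 7. Bump = 7. G_6 = 6.
G_6 = 6. HB_9(6) = 6. Bump = 6. G_7 = 5.

6, 7, 7, 7, 7, 7, 6, 5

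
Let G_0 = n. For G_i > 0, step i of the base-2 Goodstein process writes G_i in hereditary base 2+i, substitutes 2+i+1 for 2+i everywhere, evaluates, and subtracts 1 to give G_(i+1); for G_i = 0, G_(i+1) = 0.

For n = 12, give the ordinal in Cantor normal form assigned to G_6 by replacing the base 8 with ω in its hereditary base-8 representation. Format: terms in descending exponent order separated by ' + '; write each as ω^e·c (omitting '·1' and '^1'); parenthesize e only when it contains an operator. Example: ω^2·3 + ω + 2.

ω^(ω + 1) + ω^2·2 + ω + 3

i=0: 12 = 2^(2 + 1) + 2^2 (b=2); 2→3: 3^(3 + 1) + 3^3 = 108; 108−1 = 107
i=1: 107 = 3^(3 + 1) + 2·3^2 + 2·3 + 2 (b=3); 3→4: 4^(4 + 1) + 2·4^2 + 2·4 + 2 = 1066; 1066−1 = 1065
i=2: 1065 = 4^(4 + 1) + 2·4^2 + 2·4 + 1 (b=4); 4→5: 5^(5 + 1) + 2·5^2 + 2·5 + 1 = 15686; 15686−1 = 15685
i=3: 15685 = 5^(5 + 1) + 2·5^2 + 2·5 (b=5); 5→6: 6^(6 + 1) + 2·6^2 + 2·6 = 280020; 280020−1 = 280019
i=4: 280019 = 6^(6 + 1) + 2·6^2 + 6 + 5 (b=6); 6→7: 7^(7 + 1) + 2·7^2 + 7 + 5 = 5764911; 5764911−1 = 5764910
i=5: 5764910 = 7^(7 + 1) + 2·7^2 + 7 + 4 (b=7); 7→8: 8^(8 + 1) + 2·8^2 + 8 + 4 = 134217868; 134217868−1 = 134217867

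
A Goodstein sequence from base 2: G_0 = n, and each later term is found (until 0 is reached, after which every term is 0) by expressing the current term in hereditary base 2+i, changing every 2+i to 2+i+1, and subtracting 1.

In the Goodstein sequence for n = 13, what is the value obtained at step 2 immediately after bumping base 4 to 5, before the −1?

16093

G_0=13  [base 2] 2^(2 + 1) + 2^2 + 1  →[2↦3]→  3^(3 + 1) + 3^3 + 1 = 109  −1 ⇒ G_1=108
G_1=108  [base 3] 3^(3 + 1) + 3^3  →[3↦4]→  4^(4 + 1) + 4^4 = 1280  −1 ⇒ G_2=1279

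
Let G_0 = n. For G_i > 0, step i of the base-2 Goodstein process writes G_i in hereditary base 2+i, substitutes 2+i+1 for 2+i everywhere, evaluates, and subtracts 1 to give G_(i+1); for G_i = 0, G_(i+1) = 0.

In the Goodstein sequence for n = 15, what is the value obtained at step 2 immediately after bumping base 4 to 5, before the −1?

18753

G_0=15  [base 2] 2^(2 + 1) + 2^2 + 2 + 1  →[2↦3]→  3^(3 + 1) + 3^3 + 3 + 1 = 112  −1 ⇒ G_1=111
G_1=111  [base 3] 3^(3 + 1) + 3^3 + 3  →[3↦4]→  4^(4 + 1) + 4^4 + 4 = 1284  −1 ⇒ G_2=1283
G_2=1283  [base 4] 4^(4 + 1) + 4^4 + 3  →[4↦5]→  5^(5 + 1) + 5^5 + 3 = 18753  −1 ⇒ G_3=18752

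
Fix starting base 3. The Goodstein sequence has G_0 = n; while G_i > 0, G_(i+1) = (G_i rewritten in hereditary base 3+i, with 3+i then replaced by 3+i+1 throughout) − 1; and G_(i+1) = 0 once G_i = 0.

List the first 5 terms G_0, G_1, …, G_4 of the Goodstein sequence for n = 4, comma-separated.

G_0 = 4. HB_3(4) = 3 + 1. Bump = 5. G_1 = 4.
G_1 = 4. HB_4(4) = 4. Bump = 5. G_2 = 4.
G_2 = 4. HB_5(4) = 4. Bump = 4. G_3 = 3.
G_3 = 3. HB_6(3) = 3. Bump = 3. G_4 = 2.

4, 4, 4, 3, 2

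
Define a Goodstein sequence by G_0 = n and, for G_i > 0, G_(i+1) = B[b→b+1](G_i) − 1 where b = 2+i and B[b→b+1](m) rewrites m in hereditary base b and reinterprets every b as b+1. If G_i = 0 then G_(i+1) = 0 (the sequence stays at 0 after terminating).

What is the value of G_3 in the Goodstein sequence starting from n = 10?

G_0=10  [base 2] 2^(2 + 1) + 2  →[2↦3]→  3^(3 + 1) + 3 = 84  −1 ⇒ G_1=83
G_1=83  [base 3] 3^(3 + 1) + 2  →[3↦4]→  4^(4 + 1) + 2 = 1026  −1 ⇒ G_2=1025
G_2=1025  [base 4] 4^(4 + 1) + 1  →[4↦5]→  5^(5 + 1) + 1 = 15626  −1 ⇒ G_3=15625
G_3=15625  [base 5] 5^(5 + 1)  →[5↦6]→  6^(6 + 1) = 279936  −1 ⇒ G_4=279935

15625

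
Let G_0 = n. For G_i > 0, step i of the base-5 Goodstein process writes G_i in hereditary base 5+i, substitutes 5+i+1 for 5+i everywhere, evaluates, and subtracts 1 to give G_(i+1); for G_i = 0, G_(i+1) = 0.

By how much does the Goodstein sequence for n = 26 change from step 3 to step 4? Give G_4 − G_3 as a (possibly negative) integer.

(0) 26|_5 = 5^2 + 1 ↦ 6^2 + 1|_6 = 37 ⇒ 36
(1) 36|_6 = 6^2 ↦ 7^2|_7 = 49 ⇒ 48
(2) 48|_7 = 6·7 + 6 ↦ 6·8 + 6|_8 = 54 ⇒ 53
(3) 53|_8 = 6·8 + 5 ↦ 6·9 + 5|_9 = 59 ⇒ 58

5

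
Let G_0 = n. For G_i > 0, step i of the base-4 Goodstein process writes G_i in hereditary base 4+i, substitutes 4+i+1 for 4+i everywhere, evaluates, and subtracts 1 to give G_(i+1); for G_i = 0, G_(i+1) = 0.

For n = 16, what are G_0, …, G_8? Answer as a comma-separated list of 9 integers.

16, 24, 27, 30, 33, 36, 39, 41, 43

base 4: 16 = 4^2; at 5: 5^2 = 25; next = 24
base 5: 24 = 4·5 + 4; at 6: 4·6 + 4 = 28; next = 27
base 6: 27 = 4·6 + 3; at 7: 4·7 + 3 = 31; next = 30
base 7: 30 = 4·7 + 2; at 8: 4·8 + 2 = 34; next = 33
base 8: 33 = 4·8 + 1; at 9: 4·9 + 1 = 37; next = 36
base 9: 36 = 4·9; at 10: 4·10 = 40; next = 39
base 10: 39 = 3·10 + 9; at 11: 3·11 + 9 = 42; next = 41
base 11: 41 = 3·11 + 8; at 12: 3·12 + 8 = 44; next = 43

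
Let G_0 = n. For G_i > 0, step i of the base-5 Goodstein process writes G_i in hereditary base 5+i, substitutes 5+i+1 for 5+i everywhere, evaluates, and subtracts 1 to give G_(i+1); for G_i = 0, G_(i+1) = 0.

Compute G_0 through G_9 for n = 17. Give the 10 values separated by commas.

17, 19, 21, 23, 24, 25, 26, 27, 28, 29

(0) 17|_5 = 3·5 + 2 ↦ 3·6 + 2|_6 = 20 ⇒ 19
(1) 19|_6 = 3·6 + 1 ↦ 3·7 + 1|_7 = 22 ⇒ 21
(2) 21|_7 = 3·7 ↦ 3·8|_8 = 24 ⇒ 23
(3) 23|_8 = 2·8 + 7 ↦ 2·9 + 7|_9 = 25 ⇒ 24
(4) 24|_9 = 2·9 + 6 ↦ 2·10 + 6|_10 = 26 ⇒ 25
(5) 25|_10 = 2·10 + 5 ↦ 2·11 + 5|_11 = 27 ⇒ 26
(6) 26|_11 = 2·11 + 4 ↦ 2·12 + 4|_12 = 28 ⇒ 27
(7) 27|_12 = 2·12 + 3 ↦ 2·13 + 3|_13 = 29 ⇒ 28
(8) 28|_13 = 2·13 + 2 ↦ 2·14 + 2|_14 = 30 ⇒ 29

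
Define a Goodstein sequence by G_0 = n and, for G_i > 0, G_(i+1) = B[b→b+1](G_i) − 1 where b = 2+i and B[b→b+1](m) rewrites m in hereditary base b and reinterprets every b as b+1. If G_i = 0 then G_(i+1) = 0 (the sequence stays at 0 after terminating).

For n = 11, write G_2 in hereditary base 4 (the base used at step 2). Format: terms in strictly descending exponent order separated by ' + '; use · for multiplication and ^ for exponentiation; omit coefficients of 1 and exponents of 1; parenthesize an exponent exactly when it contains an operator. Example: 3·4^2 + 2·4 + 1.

G_0 = 11. HB_2(11) = 2^(2 + 1) + 2 + 1. Bump = 85. G_1 = 84.
G_1 = 84. HB_3(84) = 3^(3 + 1) + 3. Bump = 1028. G_2 = 1027.
G_2 = 1027. HB_4(1027) = 4^(4 + 1) + 3. Bump = 15628. G_3 = 15627.

4^(4 + 1) + 3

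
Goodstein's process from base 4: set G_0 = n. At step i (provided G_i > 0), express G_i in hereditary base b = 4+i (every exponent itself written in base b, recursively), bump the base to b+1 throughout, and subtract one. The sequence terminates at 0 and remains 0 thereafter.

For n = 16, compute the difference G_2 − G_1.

(0) 16|_4 = 4^2 ↦ 5^2|_5 = 25 ⇒ 24
(1) 24|_5 = 4·5 + 4 ↦ 4·6 + 4|_6 = 28 ⇒ 27

3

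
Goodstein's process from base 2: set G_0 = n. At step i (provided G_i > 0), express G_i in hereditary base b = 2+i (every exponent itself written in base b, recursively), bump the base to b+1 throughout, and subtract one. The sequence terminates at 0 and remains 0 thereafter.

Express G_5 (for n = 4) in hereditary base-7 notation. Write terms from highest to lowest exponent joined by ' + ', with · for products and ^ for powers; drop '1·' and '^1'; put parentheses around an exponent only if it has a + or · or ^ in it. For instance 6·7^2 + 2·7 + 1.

G_0=4  [base 2] 2^2  →[2↦3]→  3^3 = 27  −1 ⇒ G_1=26
G_1=26  [base 3] 2·3^2 + 2·3 + 2  →[3↦4]→  2·4^2 + 2·4 + 2 = 42  −1 ⇒ G_2=41
G_2=41  [base 4] 2·4^2 + 2·4 + 1  →[4↦5]→  2·5^2 + 2·5 + 1 = 61  −1 ⇒ G_3=60
G_3=60  [base 5] 2·5^2 + 2·5  →[5↦6]→  2·6^2 + 2·6 = 84  −1 ⇒ G_4=83
G_4=83  [base 6] 2·6^2 + 6 + 5  →[6↦7]→  2·7^2 + 7 + 5 = 110  −1 ⇒ G_5=109

2·7^2 + 7 + 4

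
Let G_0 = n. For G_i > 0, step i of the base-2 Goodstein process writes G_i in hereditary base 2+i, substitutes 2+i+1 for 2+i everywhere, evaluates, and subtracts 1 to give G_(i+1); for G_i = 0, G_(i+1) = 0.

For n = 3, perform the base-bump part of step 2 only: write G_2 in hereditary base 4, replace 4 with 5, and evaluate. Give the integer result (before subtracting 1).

base 2: 3 = 2 + 1; at 3: 3 + 1 = 4; next = 3
base 3: 3 = 3; at 4: 4 = 4; next = 3
base 4: 3 = 3; at 5: 3 = 3; next = 2

3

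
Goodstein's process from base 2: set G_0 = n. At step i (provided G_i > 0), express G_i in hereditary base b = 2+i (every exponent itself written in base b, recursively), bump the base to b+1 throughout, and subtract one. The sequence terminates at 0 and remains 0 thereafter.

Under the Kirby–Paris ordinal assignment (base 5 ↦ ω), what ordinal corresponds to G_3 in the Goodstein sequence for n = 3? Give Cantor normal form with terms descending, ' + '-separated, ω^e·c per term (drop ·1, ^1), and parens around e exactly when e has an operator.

base 2: 3 = 2 + 1; at 3: 3 + 1 = 4; next = 3
base 3: 3 = 3; at 4: 4 = 4; next = 3
base 4: 3 = 3; at 5: 3 = 3; next = 2
base 5: 2 = 2; at 6: 2 = 2; next = 1

2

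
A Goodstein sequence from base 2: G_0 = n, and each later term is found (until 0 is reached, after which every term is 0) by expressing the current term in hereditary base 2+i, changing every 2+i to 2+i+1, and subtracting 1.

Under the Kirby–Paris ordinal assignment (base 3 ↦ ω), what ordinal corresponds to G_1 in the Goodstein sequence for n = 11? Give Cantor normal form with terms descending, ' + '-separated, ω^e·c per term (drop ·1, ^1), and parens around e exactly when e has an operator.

ω^(ω + 1) + ω

11 —HB2→ 2^(2 + 1) + 2 + 1 —bump→ 3^(3 + 1) + 3 + 1 = 85 —(−1)→ 84
84 —HB3→ 3^(3 + 1) + 3 —bump→ 4^(4 + 1) + 4 = 1028 —(−1)→ 1027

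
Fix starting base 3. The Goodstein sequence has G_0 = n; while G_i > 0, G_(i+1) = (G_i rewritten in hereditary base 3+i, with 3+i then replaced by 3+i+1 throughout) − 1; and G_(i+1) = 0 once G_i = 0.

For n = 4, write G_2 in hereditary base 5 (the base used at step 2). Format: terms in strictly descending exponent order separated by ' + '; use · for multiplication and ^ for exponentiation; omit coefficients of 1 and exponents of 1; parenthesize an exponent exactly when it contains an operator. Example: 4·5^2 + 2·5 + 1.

4 —HB3→ 3 + 1 —bump→ 4 + 1 = 5 —(−1)→ 4
4 —HB4→ 4 —bump→ 5 = 5 —(−1)→ 4
4 —HB5→ 4 —bump→ 4 = 4 —(−1)→ 3

4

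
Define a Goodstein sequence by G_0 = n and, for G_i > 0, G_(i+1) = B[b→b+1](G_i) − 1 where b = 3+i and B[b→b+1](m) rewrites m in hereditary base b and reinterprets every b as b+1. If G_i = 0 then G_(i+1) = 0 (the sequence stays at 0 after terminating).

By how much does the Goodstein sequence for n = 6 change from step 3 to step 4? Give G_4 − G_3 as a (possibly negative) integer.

0

G_0=6  [base 3] 2·3  →[3↦4]→  2·4 = 8  −1 ⇒ G_1=7
G_1=7  [base 4] 4 + 3  →[4↦5]→  5 + 3 = 8  −1 ⇒ G_2=7
G_2=7  [base 5] 5 + 2  →[5↦6]→  6 + 2 = 8  −1 ⇒ G_3=7
G_3=7  [base 6] 6 + 1  →[6↦7]→  7 + 1 = 8  −1 ⇒ G_4=7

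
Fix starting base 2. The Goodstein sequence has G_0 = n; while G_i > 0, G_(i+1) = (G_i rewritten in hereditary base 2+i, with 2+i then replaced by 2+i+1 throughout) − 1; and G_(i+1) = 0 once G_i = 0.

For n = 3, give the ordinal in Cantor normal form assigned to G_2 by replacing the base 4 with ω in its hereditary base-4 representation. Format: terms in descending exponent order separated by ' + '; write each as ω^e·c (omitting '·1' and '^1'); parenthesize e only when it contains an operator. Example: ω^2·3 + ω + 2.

3 —HB2→ 2 + 1 —bump→ 3 + 1 = 4 —(−1)→ 3
3 —HB3→ 3 —bump→ 4 = 4 —(−1)→ 3
3 —HB4→ 3 —bump→ 3 = 3 —(−1)→ 2

3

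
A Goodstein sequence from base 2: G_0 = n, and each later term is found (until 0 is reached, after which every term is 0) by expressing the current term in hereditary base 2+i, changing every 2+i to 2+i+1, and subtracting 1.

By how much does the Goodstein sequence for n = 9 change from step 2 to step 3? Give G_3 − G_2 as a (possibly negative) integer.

base 2: 9 = 2^(2 + 1) + 1; at 3: 3^(3 + 1) + 1 = 82; next = 81
base 3: 81 = 3^(3 + 1); at 4: 4^(4 + 1) = 1024; next = 1023
base 4: 1023 = 3·4^4 + 3·4^3 + 3·4^2 + 3·4 + 3; at 5: 3·5^5 + 3·5^3 + 3·5^2 + 3·5 + 3 = 9843; next = 9842

8819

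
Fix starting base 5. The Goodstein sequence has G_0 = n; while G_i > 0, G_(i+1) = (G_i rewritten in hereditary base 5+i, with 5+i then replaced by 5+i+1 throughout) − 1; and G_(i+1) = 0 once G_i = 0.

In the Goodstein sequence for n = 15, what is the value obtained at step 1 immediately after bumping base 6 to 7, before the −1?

19

(0) 15|_5 = 3·5 ↦ 3·6|_6 = 18 ⇒ 17
(1) 17|_6 = 2·6 + 5 ↦ 2·7 + 5|_7 = 19 ⇒ 18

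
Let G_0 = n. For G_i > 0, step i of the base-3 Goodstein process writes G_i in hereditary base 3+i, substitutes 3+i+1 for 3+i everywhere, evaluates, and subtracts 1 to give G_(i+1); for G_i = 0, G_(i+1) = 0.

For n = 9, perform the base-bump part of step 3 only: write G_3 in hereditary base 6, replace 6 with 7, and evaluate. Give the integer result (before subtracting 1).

22

step 0: 9 = 3^2; sub 4 for 3: 4^2; = 16; G_1 = 16−1 = 15
step 1: 15 = 3·4 + 3; sub 5 for 4: 3·5 + 3; = 18; G_2 = 18−1 = 17
step 2: 17 = 3·5 + 2; sub 6 for 5: 3·6 + 2; = 20; G_3 = 20−1 = 19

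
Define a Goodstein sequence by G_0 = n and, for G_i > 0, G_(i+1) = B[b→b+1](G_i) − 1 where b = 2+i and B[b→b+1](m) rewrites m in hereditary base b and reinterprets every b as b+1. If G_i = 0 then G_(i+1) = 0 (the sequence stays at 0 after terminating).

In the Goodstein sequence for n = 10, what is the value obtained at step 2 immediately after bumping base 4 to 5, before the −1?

[0] 10 ≡ 2^(2 + 1) + 2 (base 2). Lift 3: 84. −1: 83.
[1] 83 ≡ 3^(3 + 1) + 2 (base 3). Lift 4: 1026. −1: 1025.
[2] 1025 ≡ 4^(4 + 1) + 1 (base 4). Lift 5: 15626. −1: 15625.

15626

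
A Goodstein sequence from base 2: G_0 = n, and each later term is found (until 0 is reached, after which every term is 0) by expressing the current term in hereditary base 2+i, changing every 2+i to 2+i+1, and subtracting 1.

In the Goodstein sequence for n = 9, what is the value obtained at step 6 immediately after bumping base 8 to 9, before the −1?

1162263922

(0) 9|_2 = 2^(2 + 1) + 1 ↦ 3^(3 + 1) + 1|_3 = 82 ⇒ 81
(1) 81|_3 = 3^(3 + 1) ↦ 4^(4 + 1)|_4 = 1024 ⇒ 1023
(2) 1023|_4 = 3·4^4 + 3·4^3 + 3·4^2 + 3·4 + 3 ↦ 3·5^5 + 3·5^3 + 3·5^2 + 3·5 + 3|_5 = 9843 ⇒ 9842
(3) 9842|_5 = 3·5^5 + 3·5^3 + 3·5^2 + 3·5 + 2 ↦ 3·6^6 + 3·6^3 + 3·6^2 + 3·6 + 2|_6 = 140744 ⇒ 140743
(4) 140743|_6 = 3·6^6 + 3·6^3 + 3·6^2 + 3·6 + 1 ↦ 3·7^7 + 3·7^3 + 3·7^2 + 3·7 + 1|_7 = 2471827 ⇒ 2471826
(5) 2471826|_7 = 3·7^7 + 3·7^3 + 3·7^2 + 3·7 ↦ 3·8^8 + 3·8^3 + 3·8^2 + 3·8|_8 = 50333400 ⇒ 50333399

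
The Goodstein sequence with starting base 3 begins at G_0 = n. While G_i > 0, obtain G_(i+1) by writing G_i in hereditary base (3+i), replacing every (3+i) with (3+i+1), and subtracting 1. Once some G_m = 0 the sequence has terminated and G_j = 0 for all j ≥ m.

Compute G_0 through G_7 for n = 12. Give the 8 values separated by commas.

12, 19, 27, 37, 49, 63, 69, 75

step 0: 12 = 3^2 + 3; sub 4 for 3: 4^2 + 4; = 20; G_1 = 20−1 = 19
step 1: 19 = 4^2 + 3; sub 5 for 4: 5^2 + 3; = 28; G_2 = 28−1 = 27
step 2: 27 = 5^2 + 2; sub 6 for 5: 6^2 + 2; = 38; G_3 = 38−1 = 37
step 3: 37 = 6^2 + 1; sub 7 for 6: 7^2 + 1; = 50; G_4 = 50−1 = 49
step 4: 49 = 7^2; sub 8 for 7: 8^2; = 64; G_5 = 64−1 = 63
step 5: 63 = 7·8 + 7; sub 9 for 8: 7·9 + 7; = 70; G_6 = 70−1 = 69
step 6: 69 = 7·9 + 6; sub 10 for 9: 7·10 + 6; = 76; G_7 = 76−1 = 75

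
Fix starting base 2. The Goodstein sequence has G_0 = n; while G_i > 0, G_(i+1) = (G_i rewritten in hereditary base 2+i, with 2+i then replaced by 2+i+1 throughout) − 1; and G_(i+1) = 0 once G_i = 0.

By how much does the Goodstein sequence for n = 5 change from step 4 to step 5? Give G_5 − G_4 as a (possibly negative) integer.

422

i=0: 5 = 2^2 + 1 (b=2); 2→3: 3^3 + 1 = 28; 28−1 = 27
i=1: 27 = 3^3 (b=3); 3→4: 4^4 = 256; 256−1 = 255
i=2: 255 = 3·4^3 + 3·4^2 + 3·4 + 3 (b=4); 4→5: 3·5^3 + 3·5^2 + 3·5 + 3 = 468; 468−1 = 467
i=3: 467 = 3·5^3 + 3·5^2 + 3·5 + 2 (b=5); 5→6: 3·6^3 + 3·6^2 + 3·6 + 2 = 776; 776−1 = 775
i=4: 775 = 3·6^3 + 3·6^2 + 3·6 + 1 (b=6); 6→7: 3·7^3 + 3·7^2 + 3·7 + 1 = 1198; 1198−1 = 1197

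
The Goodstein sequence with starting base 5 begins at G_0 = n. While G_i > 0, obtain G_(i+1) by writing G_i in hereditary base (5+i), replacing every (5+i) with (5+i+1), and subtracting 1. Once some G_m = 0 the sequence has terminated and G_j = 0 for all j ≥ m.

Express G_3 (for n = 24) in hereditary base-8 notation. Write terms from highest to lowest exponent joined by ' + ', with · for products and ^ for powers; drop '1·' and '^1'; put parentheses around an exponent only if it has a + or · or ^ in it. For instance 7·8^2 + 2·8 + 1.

4·8 + 1

G_0=24  [base 5] 4·5 + 4  →[5↦6]→  4·6 + 4 = 28  −1 ⇒ G_1=27
G_1=27  [base 6] 4·6 + 3  →[6↦7]→  4·7 + 3 = 31  −1 ⇒ G_2=30
G_2=30  [base 7] 4·7 + 2  →[7↦8]→  4·8 + 2 = 34  −1 ⇒ G_3=33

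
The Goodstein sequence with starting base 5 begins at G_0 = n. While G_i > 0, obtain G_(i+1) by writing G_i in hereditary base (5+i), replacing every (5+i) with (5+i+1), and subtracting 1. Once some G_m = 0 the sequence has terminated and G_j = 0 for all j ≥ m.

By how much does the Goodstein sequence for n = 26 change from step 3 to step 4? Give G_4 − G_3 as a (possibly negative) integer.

26 —HB5→ 5^2 + 1 —bump→ 6^2 + 1 = 37 —(−1)→ 36
36 —HB6→ 6^2 —bump→ 7^2 = 49 —(−1)→ 48
48 —HB7→ 6·7 + 6 —bump→ 6·8 + 6 = 54 —(−1)→ 53
53 —HB8→ 6·8 + 5 —bump→ 6·9 + 5 = 59 —(−1)→ 58

5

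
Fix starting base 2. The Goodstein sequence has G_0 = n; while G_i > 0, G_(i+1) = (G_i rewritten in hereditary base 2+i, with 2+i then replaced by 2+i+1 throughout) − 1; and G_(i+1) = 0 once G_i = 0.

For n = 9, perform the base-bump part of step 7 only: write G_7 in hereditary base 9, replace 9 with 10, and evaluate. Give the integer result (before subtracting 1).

30000003326

base 2: 9 = 2^(2 + 1) + 1; at 3: 3^(3 + 1) + 1 = 82; next = 81
base 3: 81 = 3^(3 + 1); at 4: 4^(4 + 1) = 1024; next = 1023
base 4: 1023 = 3·4^4 + 3·4^3 + 3·4^2 + 3·4 + 3; at 5: 3·5^5 + 3·5^3 + 3·5^2 + 3·5 + 3 = 9843; next = 9842
base 5: 9842 = 3·5^5 + 3·5^3 + 3·5^2 + 3·5 + 2; at 6: 3·6^6 + 3·6^3 + 3·6^2 + 3·6 + 2 = 140744; next = 140743
base 6: 140743 = 3·6^6 + 3·6^3 + 3·6^2 + 3·6 + 1; at 7: 3·7^7 + 3·7^3 + 3·7^2 + 3·7 + 1 = 2471827; next = 2471826
base 7: 2471826 = 3·7^7 + 3·7^3 + 3·7^2 + 3·7; at 8: 3·8^8 + 3·8^3 + 3·8^2 + 3·8 = 50333400; next = 50333399
base 8: 50333399 = 3·8^8 + 3·8^3 + 3·8^2 + 2·8 + 7; at 9: 3·9^9 + 3·9^3 + 3·9^2 + 2·9 + 7 = 1162263922; next = 1162263921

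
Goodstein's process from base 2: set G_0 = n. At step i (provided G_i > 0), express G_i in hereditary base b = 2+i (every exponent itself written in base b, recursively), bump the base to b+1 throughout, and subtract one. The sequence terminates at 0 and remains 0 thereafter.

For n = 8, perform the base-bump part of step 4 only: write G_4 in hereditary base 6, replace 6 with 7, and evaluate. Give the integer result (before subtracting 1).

i=0: 8 = 2^(2 + 1) (b=2); 2→3: 3^(3 + 1) = 81; 81−1 = 80
i=1: 80 = 2·3^3 + 2·3^2 + 2·3 + 2 (b=3); 3→4: 2·4^4 + 2·4^2 + 2·4 + 2 = 554; 554−1 = 553
i=2: 553 = 2·4^4 + 2·4^2 + 2·4 + 1 (b=4); 4→5: 2·5^5 + 2·5^2 + 2·5 + 1 = 6311; 6311−1 = 6310
i=3: 6310 = 2·5^5 + 2·5^2 + 2·5 (b=5); 5→6: 2·6^6 + 2·6^2 + 2·6 = 93396; 93396−1 = 93395
i=4: 93395 = 2·6^6 + 2·6^2 + 6 + 5 (b=6); 6→7: 2·7^7 + 2·7^2 + 7 + 5 = 1647196; 1647196−1 = 1647195

1647196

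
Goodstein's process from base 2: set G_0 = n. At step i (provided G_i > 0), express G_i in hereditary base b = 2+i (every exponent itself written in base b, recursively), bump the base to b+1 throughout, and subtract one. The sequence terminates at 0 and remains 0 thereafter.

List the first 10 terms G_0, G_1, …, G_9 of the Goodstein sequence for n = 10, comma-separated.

10, 83, 1025, 15625, 279935, 4215754, 84073323, 1937434592, 50000555551, 1426559238830

[0] 10 ≡ 2^(2 + 1) + 2 (base 2). Lift 3: 84. −1: 83.
[1] 83 ≡ 3^(3 + 1) + 2 (base 3). Lift 4: 1026. −1: 1025.
[2] 1025 ≡ 4^(4 + 1) + 1 (base 4). Lift 5: 15626. −1: 15625.
[3] 15625 ≡ 5^(5 + 1) (base 5). Lift 6: 279936. −1: 279935.
[4] 279935 ≡ 5·6^6 + 5·6^5 + 5·6^4 + 5·6^3 + 5·6^2 + 5·6 + 5 (base 6). Lift 7: 4215755. −1: 4215754.
[5] 4215754 ≡ 5·7^7 + 5·7^5 + 5·7^4 + 5·7^3 + 5·7^2 + 5·7 + 4 (base 7). Lift 8: 84073324. −1: 84073323.
[6] 84073323 ≡ 5·8^8 + 5·8^5 + 5·8^4 + 5·8^3 + 5·8^2 + 5·8 + 3 (base 8). Lift 9: 1937434593. −1: 1937434592.
[7] 1937434592 ≡ 5·9^9 + 5·9^5 + 5·9^4 + 5·9^3 + 5·9^2 + 5·9 + 2 (base 9). Lift 10: 50000555552. −1: 50000555551.
[8] 50000555551 ≡ 5·10^10 + 5·10^5 + 5·10^4 + 5·10^3 + 5·10^2 + 5·10 + 1 (base 10). Lift 11: 1426559238831. −1: 1426559238830.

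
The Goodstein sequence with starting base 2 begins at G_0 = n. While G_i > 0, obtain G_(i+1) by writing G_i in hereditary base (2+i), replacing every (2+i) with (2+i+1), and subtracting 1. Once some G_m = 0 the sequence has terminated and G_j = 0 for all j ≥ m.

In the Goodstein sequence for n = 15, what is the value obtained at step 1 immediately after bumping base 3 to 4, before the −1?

base 2: 15 = 2^(2 + 1) + 2^2 + 2 + 1; at 3: 3^(3 + 1) + 3^3 + 3 + 1 = 112; next = 111
base 3: 111 = 3^(3 + 1) + 3^3 + 3; at 4: 4^(4 + 1) + 4^4 + 4 = 1284; next = 1283

1284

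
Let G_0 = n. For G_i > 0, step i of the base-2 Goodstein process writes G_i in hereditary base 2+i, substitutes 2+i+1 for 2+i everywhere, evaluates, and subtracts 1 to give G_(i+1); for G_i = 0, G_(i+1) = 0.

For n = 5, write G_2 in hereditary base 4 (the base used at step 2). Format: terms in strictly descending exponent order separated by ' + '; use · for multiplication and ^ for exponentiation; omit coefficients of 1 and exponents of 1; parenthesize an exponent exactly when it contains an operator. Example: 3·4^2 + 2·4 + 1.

3·4^3 + 3·4^2 + 3·4 + 3

base 2: 5 = 2^2 + 1; at 3: 3^3 + 1 = 28; next = 27
base 3: 27 = 3^3; at 4: 4^4 = 256; next = 255
base 4: 255 = 3·4^3 + 3·4^2 + 3·4 + 3; at 5: 3·5^3 + 3·5^2 + 3·5 + 3 = 468; next = 467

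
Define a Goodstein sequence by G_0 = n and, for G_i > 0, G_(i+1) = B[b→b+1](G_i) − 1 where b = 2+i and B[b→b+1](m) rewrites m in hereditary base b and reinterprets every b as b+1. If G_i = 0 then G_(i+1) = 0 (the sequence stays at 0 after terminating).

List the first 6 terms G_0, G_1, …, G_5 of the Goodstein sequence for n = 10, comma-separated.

10, 83, 1025, 15625, 279935, 4215754

base 2: 10 = 2^(2 + 1) + 2; at 3: 3^(3 + 1) + 3 = 84; next = 83
base 3: 83 = 3^(3 + 1) + 2; at 4: 4^(4 + 1) + 2 = 1026; next = 1025
base 4: 1025 = 4^(4 + 1) + 1; at 5: 5^(5 + 1) + 1 = 15626; next = 15625
base 5: 15625 = 5^(5 + 1); at 6: 6^(6 + 1) = 279936; next = 279935
base 6: 279935 = 5·6^6 + 5·6^5 + 5·6^4 + 5·6^3 + 5·6^2 + 5·6 + 5; at 7: 5·7^7 + 5·7^5 + 5·7^4 + 5·7^3 + 5·7^2 + 5·7 + 5 = 4215755; next = 4215754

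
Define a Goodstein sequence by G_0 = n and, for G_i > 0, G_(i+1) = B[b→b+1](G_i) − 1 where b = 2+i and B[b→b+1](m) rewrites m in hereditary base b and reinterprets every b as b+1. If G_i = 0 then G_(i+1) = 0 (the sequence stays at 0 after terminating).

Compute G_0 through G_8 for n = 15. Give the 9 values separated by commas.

step 0: 15 = 2^(2 + 1) + 2^2 + 2 + 1; sub 3 for 2: 3^(3 + 1) + 3^3 + 3 + 1; = 112; G_1 = 112−1 = 111
step 1: 111 = 3^(3 + 1) + 3^3 + 3; sub 4 for 3: 4^(4 + 1) + 4^4 + 4; = 1284; G_2 = 1284−1 = 1283
step 2: 1283 = 4^(4 + 1) + 4^4 + 3; sub 5 for 4: 5^(5 + 1) + 5^5 + 3; = 18753; G_3 = 18753−1 = 18752
step 3: 18752 = 5^(5 + 1) + 5^5 + 2; sub 6 for 5: 6^(6 + 1) + 6^6 + 2; = 326594; G_4 = 326594−1 = 326593
step 4: 326593 = 6^(6 + 1) + 6^6 + 1; sub 7 for 6: 7^(7 + 1) + 7^7 + 1; = 6588345; G_5 = 6588345−1 = 6588344
step 5: 6588344 = 7^(7 + 1) + 7^7; sub 8 for 7: 8^(8 + 1) + 8^8; = 150994944; G_6 = 150994944−1 = 150994943
step 6: 150994943 = 8^(8 + 1) + 7·8^7 + 7·8^6 + 7·8^5 + 7·8^4 + 7·8^3 + 7·8^2 + 7·8 + 7; sub 9 for 8: 9^(9 + 1) + 7·9^7 + 7·9^6 + 7·9^5 + 7·9^4 + 7·9^3 + 7·9^2 + 7·9 + 7; = 3524450281; G_7 = 3524450281−1 = 3524450280
step 7: 3524450280 = 9^(9 + 1) + 7·9^7 + 7·9^6 + 7·9^5 + 7·9^4 + 7·9^3 + 7·9^2 + 7·9 + 6; sub 10 for 9: 10^(10 + 1) + 7·10^7 + 7·10^6 + 7·10^5 + 7·10^4 + 7·10^3 + 7·10^2 + 7·10 + 6; = 100077777776; G_8 = 100077777776−1 = 100077777775

15, 111, 1283, 18752, 326593, 6588344, 150994943, 3524450280, 100077777775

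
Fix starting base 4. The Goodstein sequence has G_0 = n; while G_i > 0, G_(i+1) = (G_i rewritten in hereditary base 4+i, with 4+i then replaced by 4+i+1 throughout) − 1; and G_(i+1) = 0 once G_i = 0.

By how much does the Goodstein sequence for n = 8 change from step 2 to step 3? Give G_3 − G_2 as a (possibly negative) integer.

0

[0] 8 ≡ 2·4 (base 4). Lift 5: 10. −1: 9.
[1] 9 ≡ 5 + 4 (base 5). Lift 6: 10. −1: 9.
[2] 9 ≡ 6 + 3 (base 6). Lift 7: 10. −1: 9.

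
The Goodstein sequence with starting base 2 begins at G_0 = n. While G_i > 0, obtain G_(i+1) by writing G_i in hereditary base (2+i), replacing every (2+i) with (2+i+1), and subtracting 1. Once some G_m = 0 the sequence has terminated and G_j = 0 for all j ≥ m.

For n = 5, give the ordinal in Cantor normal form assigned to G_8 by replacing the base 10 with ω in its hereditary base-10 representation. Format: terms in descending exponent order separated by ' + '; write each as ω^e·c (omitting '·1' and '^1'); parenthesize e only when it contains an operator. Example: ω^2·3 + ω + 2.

5 —HB2→ 2^2 + 1 —bump→ 3^3 + 1 = 28 —(−1)→ 27
27 —HB3→ 3^3 —bump→ 4^4 = 256 —(−1)→ 255
255 —HB4→ 3·4^3 + 3·4^2 + 3·4 + 3 —bump→ 3·5^3 + 3·5^2 + 3·5 + 3 = 468 —(−1)→ 467
467 —HB5→ 3·5^3 + 3·5^2 + 3·5 + 2 —bump→ 3·6^3 + 3·6^2 + 3·6 + 2 = 776 —(−1)→ 775
775 —HB6→ 3·6^3 + 3·6^2 + 3·6 + 1 —bump→ 3·7^3 + 3·7^2 + 3·7 + 1 = 1198 —(−1)→ 1197
1197 —HB7→ 3·7^3 + 3·7^2 + 3·7 —bump→ 3·8^3 + 3·8^2 + 3·8 = 1752 —(−1)→ 1751
1751 —HB8→ 3·8^3 + 3·8^2 + 2·8 + 7 —bump→ 3·9^3 + 3·9^2 + 2·9 + 7 = 2455 —(−1)→ 2454
2454 —HB9→ 3·9^3 + 3·9^2 + 2·9 + 6 —bump→ 3·10^3 + 3·10^2 + 2·10 + 6 = 3326 —(−1)→ 3325

ω^3·3 + ω^2·3 + ω·2 + 5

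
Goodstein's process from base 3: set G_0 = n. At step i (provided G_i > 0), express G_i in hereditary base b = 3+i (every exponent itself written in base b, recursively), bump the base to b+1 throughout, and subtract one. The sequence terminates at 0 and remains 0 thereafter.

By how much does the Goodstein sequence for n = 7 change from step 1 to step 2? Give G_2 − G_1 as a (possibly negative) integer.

1

G_0 = 7. HB_3(7) = 2·3 + 1. Bump = 9. G_1 = 8.
G_1 = 8. HB_4(8) = 2·4. Bump = 10. G_2 = 9.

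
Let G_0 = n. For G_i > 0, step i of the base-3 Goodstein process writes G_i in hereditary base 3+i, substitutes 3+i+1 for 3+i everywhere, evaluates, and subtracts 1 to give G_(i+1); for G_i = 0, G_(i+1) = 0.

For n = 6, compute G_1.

i=0: 6 = 2·3 (b=3); 3→4: 2·4 = 8; 8−1 = 7
i=1: 7 = 4 + 3 (b=4); 4→5: 5 + 3 = 8; 8−1 = 7

7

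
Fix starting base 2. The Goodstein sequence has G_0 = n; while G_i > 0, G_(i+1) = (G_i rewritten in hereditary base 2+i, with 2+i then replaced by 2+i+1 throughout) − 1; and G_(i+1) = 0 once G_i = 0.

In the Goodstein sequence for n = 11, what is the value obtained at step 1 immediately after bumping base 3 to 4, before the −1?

i=0: 11 = 2^(2 + 1) + 2 + 1 (b=2); 2→3: 3^(3 + 1) + 3 + 1 = 85; 85−1 = 84
i=1: 84 = 3^(3 + 1) + 3 (b=3); 3→4: 4^(4 + 1) + 4 = 1028; 1028−1 = 1027

1028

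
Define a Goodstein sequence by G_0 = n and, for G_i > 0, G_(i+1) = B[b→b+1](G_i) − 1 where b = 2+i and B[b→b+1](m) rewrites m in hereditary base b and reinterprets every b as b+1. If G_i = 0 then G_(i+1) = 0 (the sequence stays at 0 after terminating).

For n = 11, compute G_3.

G_0=11  [base 2] 2^(2 + 1) + 2 + 1  →[2↦3]→  3^(3 + 1) + 3 + 1 = 85  −1 ⇒ G_1=84
G_1=84  [base 3] 3^(3 + 1) + 3  →[3↦4]→  4^(4 + 1) + 4 = 1028  −1 ⇒ G_2=1027
G_2=1027  [base 4] 4^(4 + 1) + 3  →[4↦5]→  5^(5 + 1) + 3 = 15628  −1 ⇒ G_3=15627

15627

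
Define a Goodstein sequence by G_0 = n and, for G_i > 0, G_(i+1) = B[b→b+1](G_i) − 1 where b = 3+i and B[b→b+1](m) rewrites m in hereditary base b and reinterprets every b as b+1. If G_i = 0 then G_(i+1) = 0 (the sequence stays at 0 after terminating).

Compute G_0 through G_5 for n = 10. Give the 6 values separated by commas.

G_0=10  [base 3] 3^2 + 1  →[3↦4]→  4^2 + 1 = 17  −1 ⇒ G_1=16
G_1=16  [base 4] 4^2  →[4↦5]→  5^2 = 25  −1 ⇒ G_2=24
G_2=24  [base 5] 4·5 + 4  →[5↦6]→  4·6 + 4 = 28  −1 ⇒ G_3=27
G_3=27  [base 6] 4·6 + 3  →[6↦7]→  4·7 + 3 = 31  −1 ⇒ G_4=30
G_4=30  [base 7] 4·7 + 2  →[7↦8]→  4·8 + 2 = 34  −1 ⇒ G_5=33

10, 16, 24, 27, 30, 33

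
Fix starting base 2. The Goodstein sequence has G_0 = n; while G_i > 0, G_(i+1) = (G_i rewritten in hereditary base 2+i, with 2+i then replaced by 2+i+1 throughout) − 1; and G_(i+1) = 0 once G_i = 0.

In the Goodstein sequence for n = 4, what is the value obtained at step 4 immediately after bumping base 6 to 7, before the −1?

110

(0) 4|_2 = 2^2 ↦ 3^3|_3 = 27 ⇒ 26
(1) 26|_3 = 2·3^2 + 2·3 + 2 ↦ 2·4^2 + 2·4 + 2|_4 = 42 ⇒ 41
(2) 41|_4 = 2·4^2 + 2·4 + 1 ↦ 2·5^2 + 2·5 + 1|_5 = 61 ⇒ 60
(3) 60|_5 = 2·5^2 + 2·5 ↦ 2·6^2 + 2·6|_6 = 84 ⇒ 83
(4) 83|_6 = 2·6^2 + 6 + 5 ↦ 2·7^2 + 7 + 5|_7 = 110 ⇒ 109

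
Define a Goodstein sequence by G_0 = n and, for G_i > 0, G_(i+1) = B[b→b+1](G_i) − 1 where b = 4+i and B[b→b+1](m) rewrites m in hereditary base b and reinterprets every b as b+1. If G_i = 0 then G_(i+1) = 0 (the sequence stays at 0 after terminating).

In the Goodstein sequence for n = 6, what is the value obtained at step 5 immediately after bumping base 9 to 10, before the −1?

4

G_0 = 6. HB_4(6) = 4 + 2. Bump = 7. G_1 = 6.
G_1 = 6. HB_5(6) = 5 + 1. Bump = 7. G_2 = 6.
G_2 = 6. HB_6(6) = 6. Bump = 7. G_3 = 6.
G_3 = 6. HB_7(6) = 6. Bump = 6. G_4 = 5.
G_4 = 5. HB_8(5) = 5. Bump = 5. G_5 = 4.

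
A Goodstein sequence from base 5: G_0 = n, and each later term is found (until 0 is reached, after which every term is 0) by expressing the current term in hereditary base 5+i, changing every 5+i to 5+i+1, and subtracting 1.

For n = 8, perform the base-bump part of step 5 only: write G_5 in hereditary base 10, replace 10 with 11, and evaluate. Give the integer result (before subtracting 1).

7

G_0 = 8. HB_5(8) = 5 + 3. Bump = 9. G_1 = 8.
G_1 = 8. HB_6(8) = 6 + 2. Bump = 9. G_2 = 8.
G_2 = 8. HB_7(8) = 7 + 1. Bump = 9. G_3 = 8.
G_3 = 8. HB_8(8) = 8. Bump = 9. G_4 = 8.
G_4 = 8. HB_9(8) = 8. Bump = 8. G_5 = 7.
G_5 = 7. HB_10(7) = 7. Bump = 7. G_6 = 6.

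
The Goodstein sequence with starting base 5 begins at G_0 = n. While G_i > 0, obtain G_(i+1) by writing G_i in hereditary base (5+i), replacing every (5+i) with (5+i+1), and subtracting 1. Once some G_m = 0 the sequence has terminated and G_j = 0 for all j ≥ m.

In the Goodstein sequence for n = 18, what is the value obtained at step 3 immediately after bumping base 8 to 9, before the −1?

27

step 0: 18 = 3·5 + 3; sub 6 for 5: 3·6 + 3; = 21; G_1 = 21−1 = 20
step 1: 20 = 3·6 + 2; sub 7 for 6: 3·7 + 2; = 23; G_2 = 23−1 = 22
step 2: 22 = 3·7 + 1; sub 8 for 7: 3·8 + 1; = 25; G_3 = 25−1 = 24
step 3: 24 = 3·8; sub 9 for 8: 3·9; = 27; G_4 = 27−1 = 26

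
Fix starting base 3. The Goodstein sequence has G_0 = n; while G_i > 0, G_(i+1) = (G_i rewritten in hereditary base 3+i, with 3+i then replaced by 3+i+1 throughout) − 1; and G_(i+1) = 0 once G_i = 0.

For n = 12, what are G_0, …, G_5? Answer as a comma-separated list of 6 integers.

G_0 = 12. HB_3(12) = 3^2 + 3. Bump = 20. G_1 = 19.
G_1 = 19. HB_4(19) = 4^2 + 3. Bump = 28. G_2 = 27.
G_2 = 27. HB_5(27) = 5^2 + 2. Bump = 38. G_3 = 37.
G_3 = 37. HB_6(37) = 6^2 + 1. Bump = 50. G_4 = 49.
G_4 = 49. HB_7(49) = 7^2. Bump = 64. G_5 = 63.

12, 19, 27, 37, 49, 63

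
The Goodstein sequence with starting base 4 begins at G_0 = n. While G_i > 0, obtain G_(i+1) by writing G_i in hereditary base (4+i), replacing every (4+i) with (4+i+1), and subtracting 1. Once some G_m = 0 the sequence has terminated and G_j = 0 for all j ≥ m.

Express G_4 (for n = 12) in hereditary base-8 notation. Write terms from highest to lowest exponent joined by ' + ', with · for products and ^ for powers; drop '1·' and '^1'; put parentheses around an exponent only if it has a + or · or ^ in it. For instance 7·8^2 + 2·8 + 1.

2·8 + 1

(0) 12|_4 = 3·4 ↦ 3·5|_5 = 15 ⇒ 14
(1) 14|_5 = 2·5 + 4 ↦ 2·6 + 4|_6 = 16 ⇒ 15
(2) 15|_6 = 2·6 + 3 ↦ 2·7 + 3|_7 = 17 ⇒ 16
(3) 16|_7 = 2·7 + 2 ↦ 2·8 + 2|_8 = 18 ⇒ 17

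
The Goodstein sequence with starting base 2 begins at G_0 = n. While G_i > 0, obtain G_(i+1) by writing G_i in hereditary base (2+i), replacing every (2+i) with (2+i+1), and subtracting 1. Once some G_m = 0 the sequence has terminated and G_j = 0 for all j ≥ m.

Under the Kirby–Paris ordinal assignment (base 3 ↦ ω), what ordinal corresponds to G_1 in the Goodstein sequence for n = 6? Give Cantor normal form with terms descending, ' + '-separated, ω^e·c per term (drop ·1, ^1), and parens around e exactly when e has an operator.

(0) 6|_2 = 2^2 + 2 ↦ 3^3 + 3|_3 = 30 ⇒ 29
(1) 29|_3 = 3^3 + 2 ↦ 4^4 + 2|_4 = 258 ⇒ 257

ω^ω + 2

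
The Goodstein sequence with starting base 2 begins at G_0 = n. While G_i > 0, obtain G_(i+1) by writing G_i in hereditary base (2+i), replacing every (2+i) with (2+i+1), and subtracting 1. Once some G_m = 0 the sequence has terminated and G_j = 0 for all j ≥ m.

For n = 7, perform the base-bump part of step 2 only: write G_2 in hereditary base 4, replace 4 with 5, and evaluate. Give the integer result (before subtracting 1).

3128

[0] 7 ≡ 2^2 + 2 + 1 (base 2). Lift 3: 31. −1: 30.
[1] 30 ≡ 3^3 + 3 (base 3). Lift 4: 260. −1: 259.
[2] 259 ≡ 4^4 + 3 (base 4). Lift 5: 3128. −1: 3127.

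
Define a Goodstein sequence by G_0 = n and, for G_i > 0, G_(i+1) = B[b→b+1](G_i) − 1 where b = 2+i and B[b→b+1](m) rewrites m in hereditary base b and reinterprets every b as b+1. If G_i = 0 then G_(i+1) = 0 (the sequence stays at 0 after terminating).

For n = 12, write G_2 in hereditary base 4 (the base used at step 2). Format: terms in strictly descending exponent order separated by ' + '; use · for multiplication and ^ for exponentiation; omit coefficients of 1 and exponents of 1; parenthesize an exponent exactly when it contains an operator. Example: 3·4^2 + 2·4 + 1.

step 0: 12 = 2^(2 + 1) + 2^2; sub 3 for 2: 3^(3 + 1) + 3^3; = 108; G_1 = 108−1 = 107
step 1: 107 = 3^(3 + 1) + 2·3^2 + 2·3 + 2; sub 4 for 3: 4^(4 + 1) + 2·4^2 + 2·4 + 2; = 1066; G_2 = 1066−1 = 1065
step 2: 1065 = 4^(4 + 1) + 2·4^2 + 2·4 + 1; sub 5 for 4: 5^(5 + 1) + 2·5^2 + 2·5 + 1; = 15686; G_3 = 15686−1 = 15685

4^(4 + 1) + 2·4^2 + 2·4 + 1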